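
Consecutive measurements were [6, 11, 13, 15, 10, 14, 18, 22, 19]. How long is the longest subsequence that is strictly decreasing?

Negate each value so 'decreasing' becomes 'increasing', then run patience tails on the negated sequence:
-6 → extends → [-6]
-11 → replaces -6 → [-11]
-13 → replaces -11 → [-13]
-15 → replaces -13 → [-15]
-10 → extends → [-15, -10]
-14 → replaces -10 → [-15, -14]
-18 → replaces -15 → [-18, -14]
-22 → replaces -18 → [-22, -14]
-19 → replaces -14 → [-22, -19]
Two tails, so the longest strictly decreasing subsequence of the original has length 2.

2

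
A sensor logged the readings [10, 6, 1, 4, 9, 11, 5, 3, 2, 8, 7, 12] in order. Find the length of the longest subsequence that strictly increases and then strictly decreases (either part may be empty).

7

inc[i] = longest strictly increasing subsequence ending at i; dec[i] = longest strictly decreasing subsequence starting at i:
i:      1  2  3  4  5  6  7  8  9 10 11 12
a[i]:  10  6  1  4  9 11  5  3  2  8  7 12
inc:    1  1  1  2  3  4  3  2  2  4  4  5
dec:    5  4  1  3  4  4  3  2  1  2  1  1
Best peak at i=6 (value 11): inc=4, dec=4, length 4+4−1 = 7.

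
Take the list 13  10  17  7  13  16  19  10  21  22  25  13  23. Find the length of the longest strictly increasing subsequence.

7

Track the smallest tail for each achievable length (strict):
13 → extends → [13]
10 → replaces 13 → [10]
17 → extends → [10, 17]
7 → replaces 10 → [7, 17]
13 → replaces 17 → [7, 13]
16 → extends → [7, 13, 16]
19 → extends → [7, 13, 16, 19]
10 → replaces 13 → [7, 10, 16, 19]
21 → extends → [7, 10, 16, 19, 21]
22 → extends → [7, 10, 16, 19, 21, 22]
25 → extends → [7, 10, 16, 19, 21, 22, 25]
13 → replaces 16 → [7, 10, 13, 19, 21, 22, 25]
23 → replaces 25 → [7, 10, 13, 19, 21, 22, 23]
Seven tails, so the longest strictly increasing subsequence has length 7 (e.g. 10, 13, 16, 19, 21, 22, 25).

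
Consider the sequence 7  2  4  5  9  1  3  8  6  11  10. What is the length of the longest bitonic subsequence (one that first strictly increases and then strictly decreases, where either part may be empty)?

inc[i] = longest strictly increasing subsequence ending at i; dec[i] = longest strictly decreasing subsequence starting at i:
i:      1  2  3  4  5  6  7  8  9 10 11
a[i]:   7  2  4  5  9  1  3  8  6 11 10
inc:    1  1  2  3  4  1  2  4  4  5  5
dec:    3  2  2  2  3  1  1  2  1  2  1
Best peak at i=5 (value 9): inc=4, dec=3, length 4+3−1 = 6.

6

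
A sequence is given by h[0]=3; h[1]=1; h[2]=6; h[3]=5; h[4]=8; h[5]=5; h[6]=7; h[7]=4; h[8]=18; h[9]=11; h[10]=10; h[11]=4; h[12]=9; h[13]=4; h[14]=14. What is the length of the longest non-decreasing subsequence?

6

Track the smallest tail for each achievable length (allowing ties):
3 → extends → [3]
1 → replaces 3 → [1]
6 → extends → [1, 6]
5 → replaces 6 → [1, 5]
8 → extends → [1, 5, 8]
5 → replaces 8 → [1, 5, 5]
7 → extends → [1, 5, 5, 7]
4 → replaces 5 → [1, 4, 5, 7]
18 → extends → [1, 4, 5, 7, 18]
11 → replaces 18 → [1, 4, 5, 7, 11]
10 → replaces 11 → [1, 4, 5, 7, 10]
4 → replaces 5 → [1, 4, 4, 7, 10]
9 → replaces 10 → [1, 4, 4, 7, 9]
4 → replaces 7 → [1, 4, 4, 4, 9]
14 → extends → [1, 4, 4, 4, 9, 14]
Six tails, so the longest non-decreasing subsequence has length 6 (e.g. 3, 5, 5, 7, 11, 14).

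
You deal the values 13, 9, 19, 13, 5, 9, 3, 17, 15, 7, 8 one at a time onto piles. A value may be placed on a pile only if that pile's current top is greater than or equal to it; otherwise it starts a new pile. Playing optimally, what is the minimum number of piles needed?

Place each on the leftmost legal pile:
13 → new pile 1 (tops now [13])
9 → pile 1 (tops now [9])
19 → new pile 2 (tops now [9, 19])
13 → pile 2 (tops now [9, 13])
5 → pile 1 (tops now [5, 13])
9 → pile 2 (tops now [5, 9])
3 → pile 1 (tops now [3, 9])
17 → new pile 3 (tops now [3, 9, 17])
15 → pile 3 (tops now [3, 9, 15])
7 → pile 2 (tops now [3, 7, 15])
8 → pile 3 (tops now [3, 7, 8])
Three piles.

3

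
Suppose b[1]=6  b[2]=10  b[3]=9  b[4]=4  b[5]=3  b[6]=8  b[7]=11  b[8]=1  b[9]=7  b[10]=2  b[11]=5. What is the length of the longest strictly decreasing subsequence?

Let dp[i] be the longest strictly decreasing subsequence ending at i:
i:      1  2  3  4  5  6  7  8  9 10 11
b[i]:   6 10  9  4  3  8 11  1  7  2  5
dp:     1  1  2  3  4  3  1  5  4  5  5
Maximum is 5.

5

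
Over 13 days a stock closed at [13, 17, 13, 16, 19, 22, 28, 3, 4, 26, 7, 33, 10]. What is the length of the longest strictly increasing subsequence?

6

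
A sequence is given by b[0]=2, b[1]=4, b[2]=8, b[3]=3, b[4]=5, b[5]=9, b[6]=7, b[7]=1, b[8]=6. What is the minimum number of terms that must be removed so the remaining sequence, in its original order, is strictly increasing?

Fewest deletions = n − (longest strictly increasing subsequence).
i:     0 1 2 3 4 5 6 7 8
b[i]:  2 4 8 3 5 9 7 1 6
dp:    1 2 3 2 3 4 4 1 4
max dp = 4, so deletions = 9 − 4 = 5.

5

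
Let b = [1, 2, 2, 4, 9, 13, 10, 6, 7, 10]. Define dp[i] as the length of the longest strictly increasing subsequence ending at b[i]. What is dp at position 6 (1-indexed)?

5

dp[i] = 1 + max{dp[j] : j<i, b[j]<b[i]} (or 1 if no such j):
i:      1  2  3  4  5  6  7  8  9 10
b[i]:   1  2  2  4  9 13 10  6  7 10
dp:     1  2  2  3  4  5  5  4  5  6
At index 6 the value is 5.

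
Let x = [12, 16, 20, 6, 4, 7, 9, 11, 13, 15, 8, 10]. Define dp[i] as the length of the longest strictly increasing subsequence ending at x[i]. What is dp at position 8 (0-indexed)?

dp[i] = 1 + max{dp[j] : j<i, x[j]<x[i]} (or 1 if no such j):
i:      0  1  2  3  4  5  6  7  8  9 10 11
x[i]:  12 16 20  6  4  7  9 11 13 15  8 10
dp:     1  2  3  1  1  2  3  4  5  6  3  4
At index 8 the value is 5.

5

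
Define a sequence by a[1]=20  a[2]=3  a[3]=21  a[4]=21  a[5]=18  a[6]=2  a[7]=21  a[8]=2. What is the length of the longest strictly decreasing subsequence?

Let dp[i] be the longest strictly decreasing subsequence ending at i:
i:      1  2  3  4  5  6  7  8
a[i]:  20  3 21 21 18  2 21  2
dp:     1  2  1  1  2  3  1  3
Maximum is 3.

3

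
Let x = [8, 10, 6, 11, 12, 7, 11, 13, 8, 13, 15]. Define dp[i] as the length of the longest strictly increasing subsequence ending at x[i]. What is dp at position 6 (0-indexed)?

dp[i] = 1 + max{dp[j] : j<i, x[j]<x[i]} (or 1 if no such j):
i:      0  1  2  3  4  5  6  7  8  9 10
x[i]:   8 10  6 11 12  7 11 13  8 13 15
dp:     1  2  1  3  4  2  3  5  3  5  6
At index 6 the value is 3.

3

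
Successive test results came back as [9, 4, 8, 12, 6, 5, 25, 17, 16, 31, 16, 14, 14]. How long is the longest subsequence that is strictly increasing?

Track the smallest tail for each achievable length (strict):
9 → extends → [9]
4 → replaces 9 → [4]
8 → extends → [4, 8]
12 → extends → [4, 8, 12]
6 → replaces 8 → [4, 6, 12]
5 → replaces 6 → [4, 5, 12]
25 → extends → [4, 5, 12, 25]
17 → replaces 25 → [4, 5, 12, 17]
16 → replaces 17 → [4, 5, 12, 16]
31 → extends → [4, 5, 12, 16, 31]
16 → already a tail → [4, 5, 12, 16, 31]
14 → replaces 16 → [4, 5, 12, 14, 31]
14 → already a tail → [4, 5, 12, 14, 31]
Five tails, so the longest strictly increasing subsequence has length 5 (e.g. 4, 8, 12, 25, 31).

5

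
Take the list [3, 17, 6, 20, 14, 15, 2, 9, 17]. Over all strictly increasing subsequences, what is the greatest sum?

Let S[i] be the best sum of a strictly increasing subsequence ending at i:
i:      1  2  3  4  5  6  7  8  9
a[i]:   3 17  6 20 14 15  2  9 17
S:      3 20  9 40 23 38  2 18 55
Maximum is 55 (e.g. 3 + 6 + 14 + 15 + 17).

55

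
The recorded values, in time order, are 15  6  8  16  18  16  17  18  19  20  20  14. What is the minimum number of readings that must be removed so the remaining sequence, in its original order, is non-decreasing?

Fewest deletions = n − (longest non-decreasing subsequence).
Patience tails:
15 → extends → [15]
6 → replaces 15 → [6]
8 → extends → [6, 8]
16 → extends → [6, 8, 16]
18 → extends → [6, 8, 16, 18]
16 → replaces 18 → [6, 8, 16, 16]
17 → extends → [6, 8, 16, 16, 17]
18 → extends → [6, 8, 16, 16, 17, 18]
19 → extends → [6, 8, 16, 16, 17, 18, 19]
20 → extends → [6, 8, 16, 16, 17, 18, 19, 20]
20 → extends → [6, 8, 16, 16, 17, 18, 19, 20, 20]
14 → replaces 16 → [6, 8, 14, 16, 17, 18, 19, 20, 20]
Longest non-decreasing subsequence has length 9, so deletions = 12 − 9 = 3.

3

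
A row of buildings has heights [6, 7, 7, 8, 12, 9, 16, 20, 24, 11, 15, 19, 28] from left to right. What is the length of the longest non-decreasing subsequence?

9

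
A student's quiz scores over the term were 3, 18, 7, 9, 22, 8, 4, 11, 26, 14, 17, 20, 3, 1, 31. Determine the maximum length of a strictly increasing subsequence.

8

Track the smallest tail for each achievable length (strict):
3 → extends → [3]
18 → extends → [3, 18]
7 → replaces 18 → [3, 7]
9 → extends → [3, 7, 9]
22 → extends → [3, 7, 9, 22]
8 → replaces 9 → [3, 7, 8, 22]
4 → replaces 7 → [3, 4, 8, 22]
11 → replaces 22 → [3, 4, 8, 11]
26 → extends → [3, 4, 8, 11, 26]
14 → replaces 26 → [3, 4, 8, 11, 14]
17 → extends → [3, 4, 8, 11, 14, 17]
20 → extends → [3, 4, 8, 11, 14, 17, 20]
3 → already a tail → [3, 4, 8, 11, 14, 17, 20]
1 → replaces 3 → [1, 4, 8, 11, 14, 17, 20]
31 → extends → [1, 4, 8, 11, 14, 17, 20, 31]
Eight tails, so the longest strictly increasing subsequence has length 8 (e.g. 3, 7, 9, 11, 14, 17, 20, 31).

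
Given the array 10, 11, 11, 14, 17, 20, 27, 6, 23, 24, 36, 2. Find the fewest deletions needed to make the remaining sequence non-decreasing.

Fewest deletions = n − (longest non-decreasing subsequence).
i:      1  2  3  4  5  6  7  8  9 10 11 12
a[i]:  10 11 11 14 17 20 27  6 23 24 36  2
dp:     1  2  3  4  5  6  7  1  7  8  9  1
max dp = 9, so deletions = 12 − 9 = 3.

3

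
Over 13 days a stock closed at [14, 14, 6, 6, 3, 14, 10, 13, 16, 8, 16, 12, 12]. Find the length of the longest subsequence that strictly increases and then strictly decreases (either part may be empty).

5

inc[i] = longest strictly increasing subsequence ending at i; dec[i] = longest strictly decreasing subsequence starting at i:
i:      1  2  3  4  5  6  7  8  9 10 11 12 13
a[i]:  14 14  6  6  3 14 10 13 16  8 16 12 12
inc:    1  1  1  1  1  2  2  3  4  2  4  3  3
dec:    3  3  2  2  1  3  2  2  2  1  2  1  1
Best peak at i=9 (value 16): inc=4, dec=2, length 4+2−1 = 5.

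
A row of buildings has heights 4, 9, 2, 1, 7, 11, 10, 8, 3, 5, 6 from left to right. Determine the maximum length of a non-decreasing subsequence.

Track the smallest tail for each achievable length (allowing ties):
4 → extends → [4]
9 → extends → [4, 9]
2 → replaces 4 → [2, 9]
1 → replaces 2 → [1, 9]
7 → replaces 9 → [1, 7]
11 → extends → [1, 7, 11]
10 → replaces 11 → [1, 7, 10]
8 → replaces 10 → [1, 7, 8]
3 → replaces 7 → [1, 3, 8]
5 → replaces 8 → [1, 3, 5]
6 → extends → [1, 3, 5, 6]
Four tails, so the longest non-decreasing subsequence has length 4 (e.g. 2, 3, 5, 6).

4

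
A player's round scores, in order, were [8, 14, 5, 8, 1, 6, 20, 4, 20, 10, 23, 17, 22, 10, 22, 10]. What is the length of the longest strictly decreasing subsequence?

4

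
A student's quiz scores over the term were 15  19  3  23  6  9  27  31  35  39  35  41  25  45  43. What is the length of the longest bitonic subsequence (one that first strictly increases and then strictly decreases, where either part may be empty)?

inc[i] = longest strictly increasing subsequence ending at i; dec[i] = longest strictly decreasing subsequence starting at i:
i:      1  2  3  4  5  6  7  8  9 10 11 12 13 14 15
a[i]:  15 19  3 23  6  9 27 31 35 39 35 41 25 45 43
inc:    1  2  1  3  2  3  4  5  6  7  6  8  4  9  9
dec:    2  2  1  2  1  1  2  2  2  3  2  2  1  2  1
Best peak at i=14 (value 45): inc=9, dec=2, length 9+2−1 = 10.

10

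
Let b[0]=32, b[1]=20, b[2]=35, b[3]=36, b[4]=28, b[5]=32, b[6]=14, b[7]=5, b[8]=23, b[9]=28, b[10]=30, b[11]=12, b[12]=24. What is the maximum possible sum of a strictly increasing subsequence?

103

Let S[i] be the best sum of a strictly increasing subsequence ending at i:
i:       0   1   2   3   4   5   6   7   8   9  10  11  12
b[i]:   32  20  35  36  28  32  14   5  23  28  30  12  24
S:      32  20  67 103  48  80  14   5  43  71 101  17  67
Maximum is 103 (e.g. 32 + 35 + 36).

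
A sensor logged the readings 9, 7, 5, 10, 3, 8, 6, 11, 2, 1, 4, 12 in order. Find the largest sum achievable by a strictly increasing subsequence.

42

Let S[i] be the best sum of a strictly increasing subsequence ending at i:
i:      1  2  3  4  5  6  7  8  9 10 11 12
a[i]:   9  7  5 10  3  8  6 11  2  1  4 12
S:      9  7  5 19  3 15 11 30  2  1  7 42
Maximum is 42 (e.g. 9 + 10 + 11 + 12).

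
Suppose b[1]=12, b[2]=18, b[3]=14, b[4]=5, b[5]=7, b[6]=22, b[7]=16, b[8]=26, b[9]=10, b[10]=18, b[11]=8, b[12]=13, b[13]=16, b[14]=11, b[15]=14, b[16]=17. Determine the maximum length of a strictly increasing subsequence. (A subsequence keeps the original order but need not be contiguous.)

6

Track the smallest tail for each achievable length (strict):
12 → extends → [12]
18 → extends → [12, 18]
14 → replaces 18 → [12, 14]
5 → replaces 12 → [5, 14]
7 → replaces 14 → [5, 7]
22 → extends → [5, 7, 22]
16 → replaces 22 → [5, 7, 16]
26 → extends → [5, 7, 16, 26]
10 → replaces 16 → [5, 7, 10, 26]
18 → replaces 26 → [5, 7, 10, 18]
8 → replaces 10 → [5, 7, 8, 18]
13 → replaces 18 → [5, 7, 8, 13]
16 → extends → [5, 7, 8, 13, 16]
11 → replaces 13 → [5, 7, 8, 11, 16]
14 → replaces 16 → [5, 7, 8, 11, 14]
17 → extends → [5, 7, 8, 11, 14, 17]
Six tails, so the longest strictly increasing subsequence has length 6 (e.g. 5, 7, 10, 13, 16, 17).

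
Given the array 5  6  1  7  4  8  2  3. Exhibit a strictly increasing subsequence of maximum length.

5, 6, 7, 8

Patience tails give the LIS length; then backtrack through the dp parents:
5 → extends → [5]
6 → extends → [5, 6]
1 → replaces 5 → [1, 6]
7 → extends → [1, 6, 7]
4 → replaces 6 → [1, 4, 7]
8 → extends → [1, 4, 7, 8]
2 → replaces 4 → [1, 2, 7, 8]
3 → replaces 7 → [1, 2, 3, 8]
Length 4; one witness is 5, 6, 7, 8.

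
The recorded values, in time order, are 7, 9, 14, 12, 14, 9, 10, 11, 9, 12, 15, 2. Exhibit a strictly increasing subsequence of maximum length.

7, 9, 10, 11, 12, 15

Patience tails give the LIS length; then backtrack through the dp parents:
7 → extends → [7]
9 → extends → [7, 9]
14 → extends → [7, 9, 14]
12 → replaces 14 → [7, 9, 12]
14 → extends → [7, 9, 12, 14]
9 → already a tail → [7, 9, 12, 14]
10 → replaces 12 → [7, 9, 10, 14]
11 → replaces 14 → [7, 9, 10, 11]
9 → already a tail → [7, 9, 10, 11]
12 → extends → [7, 9, 10, 11, 12]
15 → extends → [7, 9, 10, 11, 12, 15]
2 → replaces 7 → [2, 9, 10, 11, 12, 15]
Length 6; one witness is 7, 9, 10, 11, 12, 15.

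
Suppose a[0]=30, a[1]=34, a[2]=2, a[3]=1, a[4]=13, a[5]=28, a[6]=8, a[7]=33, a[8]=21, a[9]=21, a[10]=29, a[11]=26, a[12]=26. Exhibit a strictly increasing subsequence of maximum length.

2, 13, 28, 33

Patience tails give the LIS length; then backtrack through the dp parents:
30 → extends → [30]
34 → extends → [30, 34]
2 → replaces 30 → [2, 34]
1 → replaces 2 → [1, 34]
13 → replaces 34 → [1, 13]
28 → extends → [1, 13, 28]
8 → replaces 13 → [1, 8, 28]
33 → extends → [1, 8, 28, 33]
21 → replaces 28 → [1, 8, 21, 33]
21 → already a tail → [1, 8, 21, 33]
29 → replaces 33 → [1, 8, 21, 29]
26 → replaces 29 → [1, 8, 21, 26]
26 → already a tail → [1, 8, 21, 26]
Length 4; one witness is 2, 13, 28, 33.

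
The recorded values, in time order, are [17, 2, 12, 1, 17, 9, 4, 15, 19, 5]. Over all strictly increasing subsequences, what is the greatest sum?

Let S[i] be the best sum of a strictly increasing subsequence ending at i:
i:      1  2  3  4  5  6  7  8  9 10
a[i]:  17  2 12  1 17  9  4 15 19  5
S:     17  2 14  1 31 11  6 29 50 11
Maximum is 50 (e.g. 2 + 12 + 17 + 19).

50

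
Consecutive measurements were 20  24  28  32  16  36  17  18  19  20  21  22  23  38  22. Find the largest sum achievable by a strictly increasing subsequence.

Let S[i] be the best sum of a strictly increasing subsequence ending at i:
i:       1   2   3   4   5   6   7   8   9  10  11  12  13  14  15
a[i]:   20  24  28  32  16  36  17  18  19  20  21  22  23  38  22
S:      20  44  72 104  16 140  33  51  70  90 111 133 156 194 133
Maximum is 194 (e.g. 16 + 17 + 18 + 19 + 20 + 21 + 22 + 23 + 38).

194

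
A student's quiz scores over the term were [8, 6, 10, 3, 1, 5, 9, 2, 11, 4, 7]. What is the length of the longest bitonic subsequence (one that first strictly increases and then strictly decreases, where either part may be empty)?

5

inc[i] = longest strictly increasing subsequence ending at i; dec[i] = longest strictly decreasing subsequence starting at i:
i:      1  2  3  4  5  6  7  8  9 10 11
a[i]:   8  6 10  3  1  5  9  2 11  4  7
inc:    1  1  2  1  1  2  3  2  4  3  4
dec:    4  3  3  2  1  2  2  1  2  1  1
Best peak at i=9 (value 11): inc=4, dec=2, length 4+2−1 = 5.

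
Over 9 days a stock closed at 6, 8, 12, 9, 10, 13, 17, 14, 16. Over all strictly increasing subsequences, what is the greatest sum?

Let S[i] be the best sum of a strictly increasing subsequence ending at i:
i:      1  2  3  4  5  6  7  8  9
a[i]:   6  8 12  9 10 13 17 14 16
S:      6 14 26 23 33 46 63 60 76
Maximum is 76 (e.g. 6 + 8 + 9 + 10 + 13 + 14 + 16).

76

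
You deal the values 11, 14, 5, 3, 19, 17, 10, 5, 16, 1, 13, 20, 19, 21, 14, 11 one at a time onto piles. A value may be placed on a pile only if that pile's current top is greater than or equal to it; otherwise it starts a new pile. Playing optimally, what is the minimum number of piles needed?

Place each on the leftmost legal pile:
11 → new pile 1 (tops now [11])
14 → new pile 2 (tops now [11, 14])
5 → pile 1 (tops now [5, 14])
3 → pile 1 (tops now [3, 14])
19 → new pile 3 (tops now [3, 14, 19])
17 → pile 3 (tops now [3, 14, 17])
10 → pile 2 (tops now [3, 10, 17])
5 → pile 2 (tops now [3, 5, 17])
16 → pile 3 (tops now [3, 5, 16])
1 → pile 1 (tops now [1, 5, 16])
13 → pile 3 (tops now [1, 5, 13])
20 → new pile 4 (tops now [1, 5, 13, 20])
19 → pile 4 (tops now [1, 5, 13, 19])
21 → new pile 5 (tops now [1, 5, 13, 19, 21])
14 → pile 4 (tops now [1, 5, 13, 14, 21])
11 → pile 3 (tops now [1, 5, 11, 14, 21])
Five piles.

5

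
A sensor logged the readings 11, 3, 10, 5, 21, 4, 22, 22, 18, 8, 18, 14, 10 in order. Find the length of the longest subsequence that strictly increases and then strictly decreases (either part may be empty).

inc[i] = longest strictly increasing subsequence ending at i; dec[i] = longest strictly decreasing subsequence starting at i:
i:      1  2  3  4  5  6  7  8  9 10 11 12 13
a[i]:  11  3 10  5 21  4 22 22 18  8 18 14 10
inc:    1  1  2  2  3  2  4  4  3  3  4  4  4
dec:    4  1  3  2  4  1  4  4  3  1  3  2  1
Best peak at i=7 (value 22): inc=4, dec=4, length 4+4−1 = 7.

7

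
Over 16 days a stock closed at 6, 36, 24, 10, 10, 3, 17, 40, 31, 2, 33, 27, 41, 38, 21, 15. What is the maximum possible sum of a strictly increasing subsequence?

138

Let S[i] be the best sum of a strictly increasing subsequence ending at i:
i:       1   2   3   4   5   6   7   8   9  10  11  12  13  14  15  16
a[i]:    6  36  24  10  10   3  17  40  31   2  33  27  41  38  21  15
S:       6  42  30  16  16   3  33  82  64   2  97  60 138 135  54  31
Maximum is 138 (e.g. 6 + 10 + 17 + 31 + 33 + 41).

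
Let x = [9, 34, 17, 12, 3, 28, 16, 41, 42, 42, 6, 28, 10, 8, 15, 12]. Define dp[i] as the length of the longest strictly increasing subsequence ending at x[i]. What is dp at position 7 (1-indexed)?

3

dp[i] = 1 + max{dp[j] : j<i, x[j]<x[i]} (or 1 if no such j):
i:      1  2  3  4  5  6  7  8  9 10 11 12 13 14 15 16
x[i]:   9 34 17 12  3 28 16 41 42 42  6 28 10  8 15 12
dp:     1  2  2  2  1  3  3  4  5  5  2  4  3  3  4  4
At index 7 the value is 3.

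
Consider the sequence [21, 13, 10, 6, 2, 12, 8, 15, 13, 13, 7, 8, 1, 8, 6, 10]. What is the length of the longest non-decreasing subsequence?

Track the smallest tail for each achievable length (allowing ties):
21 → extends → [21]
13 → replaces 21 → [13]
10 → replaces 13 → [10]
6 → replaces 10 → [6]
2 → replaces 6 → [2]
12 → extends → [2, 12]
8 → replaces 12 → [2, 8]
15 → extends → [2, 8, 15]
13 → replaces 15 → [2, 8, 13]
13 → extends → [2, 8, 13, 13]
7 → replaces 8 → [2, 7, 13, 13]
8 → replaces 13 → [2, 7, 8, 13]
1 → replaces 2 → [1, 7, 8, 13]
8 → replaces 13 → [1, 7, 8, 8]
6 → replaces 7 → [1, 6, 8, 8]
10 → extends → [1, 6, 8, 8, 10]
Five tails, so the longest non-decreasing subsequence has length 5 (e.g. 6, 8, 8, 8, 10).

5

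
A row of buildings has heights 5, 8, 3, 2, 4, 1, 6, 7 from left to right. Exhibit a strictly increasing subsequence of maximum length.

Patience tails give the LIS length; then backtrack through the dp parents:
5 → extends → [5]
8 → extends → [5, 8]
3 → replaces 5 → [3, 8]
2 → replaces 3 → [2, 8]
4 → replaces 8 → [2, 4]
1 → replaces 2 → [1, 4]
6 → extends → [1, 4, 6]
7 → extends → [1, 4, 6, 7]
Length 4; one witness is 3, 4, 6, 7.

3, 4, 6, 7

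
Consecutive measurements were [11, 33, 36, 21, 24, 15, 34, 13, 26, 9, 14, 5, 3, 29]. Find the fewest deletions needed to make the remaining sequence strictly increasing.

Fewest deletions = n − (longest strictly increasing subsequence).
Patience tails:
11 → extends → [11]
33 → extends → [11, 33]
36 → extends → [11, 33, 36]
21 → replaces 33 → [11, 21, 36]
24 → replaces 36 → [11, 21, 24]
15 → replaces 21 → [11, 15, 24]
34 → extends → [11, 15, 24, 34]
13 → replaces 15 → [11, 13, 24, 34]
26 → replaces 34 → [11, 13, 24, 26]
9 → replaces 11 → [9, 13, 24, 26]
14 → replaces 24 → [9, 13, 14, 26]
5 → replaces 9 → [5, 13, 14, 26]
3 → replaces 5 → [3, 13, 14, 26]
29 → extends → [3, 13, 14, 26, 29]
Longest strictly increasing subsequence has length 5, so deletions = 14 − 5 = 9.

9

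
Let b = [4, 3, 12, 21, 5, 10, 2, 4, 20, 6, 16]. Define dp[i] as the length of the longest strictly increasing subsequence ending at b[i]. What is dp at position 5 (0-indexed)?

3

dp[i] = 1 + max{dp[j] : j<i, b[j]<b[i]} (or 1 if no such j):
i:      0  1  2  3  4  5  6  7  8  9 10
b[i]:   4  3 12 21  5 10  2  4 20  6 16
dp:     1  1  2  3  2  3  1  2  4  3  4
At index 5 the value is 3.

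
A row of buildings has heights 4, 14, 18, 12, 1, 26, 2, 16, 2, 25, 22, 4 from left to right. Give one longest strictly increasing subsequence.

Patience tails give the LIS length; then backtrack through the dp parents:
4 → extends → [4]
14 → extends → [4, 14]
18 → extends → [4, 14, 18]
12 → replaces 14 → [4, 12, 18]
1 → replaces 4 → [1, 12, 18]
26 → extends → [1, 12, 18, 26]
2 → replaces 12 → [1, 2, 18, 26]
16 → replaces 18 → [1, 2, 16, 26]
2 → already a tail → [1, 2, 16, 26]
25 → replaces 26 → [1, 2, 16, 25]
22 → replaces 25 → [1, 2, 16, 22]
4 → replaces 16 → [1, 2, 4, 22]
Length 4; one witness is 4, 14, 18, 26.

4, 14, 18, 26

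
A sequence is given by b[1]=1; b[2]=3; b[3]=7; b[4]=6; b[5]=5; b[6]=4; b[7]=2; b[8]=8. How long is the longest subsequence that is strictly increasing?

Let dp[i] be the length of the longest such subsequence ending at index i:
i:     1 2 3 4 5 6 7 8
b[i]:  1 3 7 6 5 4 2 8
dp:    1 2 3 3 3 3 2 4
Maximum dp value is 4.

4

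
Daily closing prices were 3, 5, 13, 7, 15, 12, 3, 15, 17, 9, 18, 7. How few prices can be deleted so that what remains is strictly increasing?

Fewest deletions = n − (longest strictly increasing subsequence).
Patience tails:
3 → extends → [3]
5 → extends → [3, 5]
13 → extends → [3, 5, 13]
7 → replaces 13 → [3, 5, 7]
15 → extends → [3, 5, 7, 15]
12 → replaces 15 → [3, 5, 7, 12]
3 → already a tail → [3, 5, 7, 12]
15 → extends → [3, 5, 7, 12, 15]
17 → extends → [3, 5, 7, 12, 15, 17]
9 → replaces 12 → [3, 5, 7, 9, 15, 17]
18 → extends → [3, 5, 7, 9, 15, 17, 18]
7 → already a tail → [3, 5, 7, 9, 15, 17, 18]
Longest strictly increasing subsequence has length 7, so deletions = 12 − 7 = 5.

5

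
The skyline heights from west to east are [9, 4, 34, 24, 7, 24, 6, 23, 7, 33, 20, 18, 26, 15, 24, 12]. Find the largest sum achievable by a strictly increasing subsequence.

Let S[i] be the best sum of a strictly increasing subsequence ending at i:
i:      1  2  3  4  5  6  7  8  9 10 11 12 13 14 15 16
a[i]:   9  4 34 24  7 24  6 23  7 33 20 18 26 15 24 12
S:      9  4 43 33 11 35 10 34 17 68 37 35 63 32 61 29
Maximum is 68 (e.g. 4 + 7 + 24 + 33).

68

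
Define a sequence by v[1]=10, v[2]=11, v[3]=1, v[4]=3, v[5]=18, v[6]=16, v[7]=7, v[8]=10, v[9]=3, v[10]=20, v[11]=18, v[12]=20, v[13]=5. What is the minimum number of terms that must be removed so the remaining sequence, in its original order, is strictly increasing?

Fewest deletions = n − (longest strictly increasing subsequence).
i:      1  2  3  4  5  6  7  8  9 10 11 12 13
v[i]:  10 11  1  3 18 16  7 10  3 20 18 20  5
dp:     1  2  1  2  3  3  3  4  2  5  5  6  3
max dp = 6, so deletions = 13 − 6 = 7.

7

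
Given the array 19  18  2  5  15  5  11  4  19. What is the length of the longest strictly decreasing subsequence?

5

Negate each value so 'decreasing' becomes 'increasing', then run patience tails on the negated sequence:
-19 → extends → [-19]
-18 → extends → [-19, -18]
-2 → extends → [-19, -18, -2]
-5 → replaces -2 → [-19, -18, -5]
-15 → replaces -5 → [-19, -18, -15]
-5 → extends → [-19, -18, -15, -5]
-11 → replaces -5 → [-19, -18, -15, -11]
-4 → extends → [-19, -18, -15, -11, -4]
-19 → already a tail → [-19, -18, -15, -11, -4]
Five tails, so the longest strictly decreasing subsequence of the original has length 5.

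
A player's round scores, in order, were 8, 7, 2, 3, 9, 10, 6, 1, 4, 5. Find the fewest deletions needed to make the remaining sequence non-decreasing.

6

Fewest deletions = n − (longest non-decreasing subsequence).
Patience tails:
8 → extends → [8]
7 → replaces 8 → [7]
2 → replaces 7 → [2]
3 → extends → [2, 3]
9 → extends → [2, 3, 9]
10 → extends → [2, 3, 9, 10]
6 → replaces 9 → [2, 3, 6, 10]
1 → replaces 2 → [1, 3, 6, 10]
4 → replaces 6 → [1, 3, 4, 10]
5 → replaces 10 → [1, 3, 4, 5]
Longest non-decreasing subsequence has length 4, so deletions = 10 − 4 = 6.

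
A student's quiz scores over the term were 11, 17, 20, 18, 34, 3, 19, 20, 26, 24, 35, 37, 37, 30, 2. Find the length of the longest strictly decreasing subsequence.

Negate each value so 'decreasing' becomes 'increasing', then run patience tails on the negated sequence:
-11 → extends → [-11]
-17 → replaces -11 → [-17]
-20 → replaces -17 → [-20]
-18 → extends → [-20, -18]
-34 → replaces -20 → [-34, -18]
-3 → extends → [-34, -18, -3]
-19 → replaces -18 → [-34, -19, -3]
-20 → replaces -19 → [-34, -20, -3]
-26 → replaces -20 → [-34, -26, -3]
-24 → replaces -3 → [-34, -26, -24]
-35 → replaces -34 → [-35, -26, -24]
-37 → replaces -35 → [-37, -26, -24]
-37 → already a tail → [-37, -26, -24]
-30 → replaces -26 → [-37, -30, -24]
-2 → extends → [-37, -30, -24, -2]
Four tails, so the longest strictly decreasing subsequence of the original has length 4.

4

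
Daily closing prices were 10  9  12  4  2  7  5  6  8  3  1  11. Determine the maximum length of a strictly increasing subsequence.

5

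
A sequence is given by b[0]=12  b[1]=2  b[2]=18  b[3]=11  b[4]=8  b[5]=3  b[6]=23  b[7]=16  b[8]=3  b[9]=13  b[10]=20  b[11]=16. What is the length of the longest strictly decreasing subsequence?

Let dp[i] be the longest strictly decreasing subsequence ending at i:
i:      0  1  2  3  4  5  6  7  8  9 10 11
b[i]:  12  2 18 11  8  3 23 16  3 13 20 16
dp:     1  2  1  2  3  4  1  2  4  3  2  3
Maximum is 4.

4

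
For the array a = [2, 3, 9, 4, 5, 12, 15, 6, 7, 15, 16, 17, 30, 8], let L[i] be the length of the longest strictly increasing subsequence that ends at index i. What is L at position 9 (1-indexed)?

6

dp[i] = 1 + max{dp[j] : j<i, a[j]<a[i]} (or 1 if no such j):
i:      1  2  3  4  5  6  7  8  9 10 11 12 13 14
a[i]:   2  3  9  4  5 12 15  6  7 15 16 17 30  8
dp:     1  2  3  3  4  5  6  5  6  7  8  9 10  7
At index 9 the value is 6.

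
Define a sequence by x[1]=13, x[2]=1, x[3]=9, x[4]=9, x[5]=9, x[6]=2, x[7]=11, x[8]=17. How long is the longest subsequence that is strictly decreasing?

Negate each value so 'decreasing' becomes 'increasing', then run patience tails on the negated sequence:
-13 → extends → [-13]
-1 → extends → [-13, -1]
-9 → replaces -1 → [-13, -9]
-9 → already a tail → [-13, -9]
-9 → already a tail → [-13, -9]
-2 → extends → [-13, -9, -2]
-11 → replaces -9 → [-13, -11, -2]
-17 → replaces -13 → [-17, -11, -2]
Three tails, so the longest strictly decreasing subsequence of the original has length 3.

3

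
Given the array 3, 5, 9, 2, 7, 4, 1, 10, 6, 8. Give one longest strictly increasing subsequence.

Patience tails give the LIS length; then backtrack through the dp parents:
3 → extends → [3]
5 → extends → [3, 5]
9 → extends → [3, 5, 9]
2 → replaces 3 → [2, 5, 9]
7 → replaces 9 → [2, 5, 7]
4 → replaces 5 → [2, 4, 7]
1 → replaces 2 → [1, 4, 7]
10 → extends → [1, 4, 7, 10]
6 → replaces 7 → [1, 4, 6, 10]
8 → replaces 10 → [1, 4, 6, 8]
Length 4; one witness is 3, 5, 9, 10.

3, 5, 9, 10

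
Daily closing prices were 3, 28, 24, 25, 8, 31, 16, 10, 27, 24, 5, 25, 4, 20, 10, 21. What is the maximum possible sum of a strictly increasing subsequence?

Let S[i] be the best sum of a strictly increasing subsequence ending at i:
i:      1  2  3  4  5  6  7  8  9 10 11 12 13 14 15 16
a[i]:   3 28 24 25  8 31 16 10 27 24  5 25  4 20 10 21
S:      3 31 27 52 11 83 27 21 79 51  8 76  7 47 21 68
Maximum is 83 (e.g. 3 + 24 + 25 + 31).

83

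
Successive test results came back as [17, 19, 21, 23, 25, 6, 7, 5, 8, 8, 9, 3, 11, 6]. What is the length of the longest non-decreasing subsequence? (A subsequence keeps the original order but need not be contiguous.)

6

Track the smallest tail for each achievable length (allowing ties):
17 → extends → [17]
19 → extends → [17, 19]
21 → extends → [17, 19, 21]
23 → extends → [17, 19, 21, 23]
25 → extends → [17, 19, 21, 23, 25]
6 → replaces 17 → [6, 19, 21, 23, 25]
7 → replaces 19 → [6, 7, 21, 23, 25]
5 → replaces 6 → [5, 7, 21, 23, 25]
8 → replaces 21 → [5, 7, 8, 23, 25]
8 → replaces 23 → [5, 7, 8, 8, 25]
9 → replaces 25 → [5, 7, 8, 8, 9]
3 → replaces 5 → [3, 7, 8, 8, 9]
11 → extends → [3, 7, 8, 8, 9, 11]
6 → replaces 7 → [3, 6, 8, 8, 9, 11]
Six tails, so the longest non-decreasing subsequence has length 6 (e.g. 6, 7, 8, 8, 9, 11).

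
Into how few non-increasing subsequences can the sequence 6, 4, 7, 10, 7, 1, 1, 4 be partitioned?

3

Place each on the leftmost legal pile:
6 → new pile 1 (tops now [6])
4 → pile 1 (tops now [4])
7 → new pile 2 (tops now [4, 7])
10 → new pile 3 (tops now [4, 7, 10])
7 → pile 2 (tops now [4, 7, 10])
1 → pile 1 (tops now [1, 7, 10])
1 → pile 1 (tops now [1, 7, 10])
4 → pile 2 (tops now [1, 4, 10])
Three piles.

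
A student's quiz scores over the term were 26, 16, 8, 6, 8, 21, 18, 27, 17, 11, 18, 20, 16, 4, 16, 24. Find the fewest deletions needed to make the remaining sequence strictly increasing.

Fewest deletions = n − (longest strictly increasing subsequence).
Patience tails:
26 → extends → [26]
16 → replaces 26 → [16]
8 → replaces 16 → [8]
6 → replaces 8 → [6]
8 → extends → [6, 8]
21 → extends → [6, 8, 21]
18 → replaces 21 → [6, 8, 18]
27 → extends → [6, 8, 18, 27]
17 → replaces 18 → [6, 8, 17, 27]
11 → replaces 17 → [6, 8, 11, 27]
18 → replaces 27 → [6, 8, 11, 18]
20 → extends → [6, 8, 11, 18, 20]
16 → replaces 18 → [6, 8, 11, 16, 20]
4 → replaces 6 → [4, 8, 11, 16, 20]
16 → already a tail → [4, 8, 11, 16, 20]
24 → extends → [4, 8, 11, 16, 20, 24]
Longest strictly increasing subsequence has length 6, so deletions = 16 − 6 = 10.

10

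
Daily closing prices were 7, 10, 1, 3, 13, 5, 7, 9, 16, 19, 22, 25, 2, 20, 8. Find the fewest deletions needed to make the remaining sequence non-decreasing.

6

Fewest deletions = n − (longest non-decreasing subsequence).
Patience tails:
7 → extends → [7]
10 → extends → [7, 10]
1 → replaces 7 → [1, 10]
3 → replaces 10 → [1, 3]
13 → extends → [1, 3, 13]
5 → replaces 13 → [1, 3, 5]
7 → extends → [1, 3, 5, 7]
9 → extends → [1, 3, 5, 7, 9]
16 → extends → [1, 3, 5, 7, 9, 16]
19 → extends → [1, 3, 5, 7, 9, 16, 19]
22 → extends → [1, 3, 5, 7, 9, 16, 19, 22]
25 → extends → [1, 3, 5, 7, 9, 16, 19, 22, 25]
2 → replaces 3 → [1, 2, 5, 7, 9, 16, 19, 22, 25]
20 → replaces 22 → [1, 2, 5, 7, 9, 16, 19, 20, 25]
8 → replaces 9 → [1, 2, 5, 7, 8, 16, 19, 20, 25]
Longest non-decreasing subsequence has length 9, so deletions = 15 − 9 = 6.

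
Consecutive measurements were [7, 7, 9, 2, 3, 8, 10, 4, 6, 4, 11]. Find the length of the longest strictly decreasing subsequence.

Negate each value so 'decreasing' becomes 'increasing', then run patience tails on the negated sequence:
-7 → extends → [-7]
-7 → already a tail → [-7]
-9 → replaces -7 → [-9]
-2 → extends → [-9, -2]
-3 → replaces -2 → [-9, -3]
-8 → replaces -3 → [-9, -8]
-10 → replaces -9 → [-10, -8]
-4 → extends → [-10, -8, -4]
-6 → replaces -4 → [-10, -8, -6]
-4 → extends → [-10, -8, -6, -4]
-11 → replaces -10 → [-11, -8, -6, -4]
Four tails, so the longest strictly decreasing subsequence of the original has length 4.

4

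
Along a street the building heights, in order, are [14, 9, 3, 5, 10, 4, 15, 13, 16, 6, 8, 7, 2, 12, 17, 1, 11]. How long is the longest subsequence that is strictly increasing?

6

Track the smallest tail for each achievable length (strict):
14 → extends → [14]
9 → replaces 14 → [9]
3 → replaces 9 → [3]
5 → extends → [3, 5]
10 → extends → [3, 5, 10]
4 → replaces 5 → [3, 4, 10]
15 → extends → [3, 4, 10, 15]
13 → replaces 15 → [3, 4, 10, 13]
16 → extends → [3, 4, 10, 13, 16]
6 → replaces 10 → [3, 4, 6, 13, 16]
8 → replaces 13 → [3, 4, 6, 8, 16]
7 → replaces 8 → [3, 4, 6, 7, 16]
2 → replaces 3 → [2, 4, 6, 7, 16]
12 → replaces 16 → [2, 4, 6, 7, 12]
17 → extends → [2, 4, 6, 7, 12, 17]
1 → replaces 2 → [1, 4, 6, 7, 12, 17]
11 → replaces 12 → [1, 4, 6, 7, 11, 17]
Six tails, so the longest strictly increasing subsequence has length 6 (e.g. 3, 5, 10, 15, 16, 17).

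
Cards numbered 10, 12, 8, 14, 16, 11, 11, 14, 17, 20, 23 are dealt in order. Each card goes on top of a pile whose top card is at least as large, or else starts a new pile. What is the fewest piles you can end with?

Place each on the leftmost legal pile:
10 → new pile 1 (tops now [10])
12 → new pile 2 (tops now [10, 12])
8 → pile 1 (tops now [8, 12])
14 → new pile 3 (tops now [8, 12, 14])
16 → new pile 4 (tops now [8, 12, 14, 16])
11 → pile 2 (tops now [8, 11, 14, 16])
11 → pile 2 (tops now [8, 11, 14, 16])
14 → pile 3 (tops now [8, 11, 14, 16])
17 → new pile 5 (tops now [8, 11, 14, 16, 17])
20 → new pile 6 (tops now [8, 11, 14, 16, 17, 20])
23 → new pile 7 (tops now [8, 11, 14, 16, 17, 20, 23])
Seven piles.

7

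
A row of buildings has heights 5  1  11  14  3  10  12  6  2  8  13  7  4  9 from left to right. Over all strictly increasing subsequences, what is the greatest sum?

41

Let S[i] be the best sum of a strictly increasing subsequence ending at i:
i:      1  2  3  4  5  6  7  8  9 10 11 12 13 14
a[i]:   5  1 11 14  3 10 12  6  2  8 13  7  4  9
S:      5  1 16 30  4 15 28 11  3 19 41 18  8 28
Maximum is 41 (e.g. 5 + 11 + 12 + 13).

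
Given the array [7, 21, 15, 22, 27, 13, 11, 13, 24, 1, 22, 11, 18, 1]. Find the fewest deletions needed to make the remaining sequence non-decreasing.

10

Fewest deletions = n − (longest non-decreasing subsequence).
Patience tails:
7 → extends → [7]
21 → extends → [7, 21]
15 → replaces 21 → [7, 15]
22 → extends → [7, 15, 22]
27 → extends → [7, 15, 22, 27]
13 → replaces 15 → [7, 13, 22, 27]
11 → replaces 13 → [7, 11, 22, 27]
13 → replaces 22 → [7, 11, 13, 27]
24 → replaces 27 → [7, 11, 13, 24]
1 → replaces 7 → [1, 11, 13, 24]
22 → replaces 24 → [1, 11, 13, 22]
11 → replaces 13 → [1, 11, 11, 22]
18 → replaces 22 → [1, 11, 11, 18]
1 → replaces 11 → [1, 1, 11, 18]
Longest non-decreasing subsequence has length 4, so deletions = 14 − 4 = 10.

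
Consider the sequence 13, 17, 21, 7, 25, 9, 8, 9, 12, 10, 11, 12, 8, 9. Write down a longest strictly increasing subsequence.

Patience tails give the LIS length; then backtrack through the dp parents:
13 → extends → [13]
17 → extends → [13, 17]
21 → extends → [13, 17, 21]
7 → replaces 13 → [7, 17, 21]
25 → extends → [7, 17, 21, 25]
9 → replaces 17 → [7, 9, 21, 25]
8 → replaces 9 → [7, 8, 21, 25]
9 → replaces 21 → [7, 8, 9, 25]
12 → replaces 25 → [7, 8, 9, 12]
10 → replaces 12 → [7, 8, 9, 10]
11 → extends → [7, 8, 9, 10, 11]
12 → extends → [7, 8, 9, 10, 11, 12]
8 → already a tail → [7, 8, 9, 10, 11, 12]
9 → already a tail → [7, 8, 9, 10, 11, 12]
Length 6; one witness is 7, 8, 9, 10, 11, 12.

7, 8, 9, 10, 11, 12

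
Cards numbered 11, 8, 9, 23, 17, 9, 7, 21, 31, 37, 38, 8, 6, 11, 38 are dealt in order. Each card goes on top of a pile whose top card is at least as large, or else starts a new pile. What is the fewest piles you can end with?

7

Place each on the leftmost legal pile:
11 → new pile 1 (tops now [11])
8 → pile 1 (tops now [8])
9 → new pile 2 (tops now [8, 9])
23 → new pile 3 (tops now [8, 9, 23])
17 → pile 3 (tops now [8, 9, 17])
9 → pile 2 (tops now [8, 9, 17])
7 → pile 1 (tops now [7, 9, 17])
21 → new pile 4 (tops now [7, 9, 17, 21])
31 → new pile 5 (tops now [7, 9, 17, 21, 31])
37 → new pile 6 (tops now [7, 9, 17, 21, 31, 37])
38 → new pile 7 (tops now [7, 9, 17, 21, 31, 37, 38])
8 → pile 2 (tops now [7, 8, 17, 21, 31, 37, 38])
6 → pile 1 (tops now [6, 8, 17, 21, 31, 37, 38])
11 → pile 3 (tops now [6, 8, 11, 21, 31, 37, 38])
38 → pile 7 (tops now [6, 8, 11, 21, 31, 37, 38])
Seven piles.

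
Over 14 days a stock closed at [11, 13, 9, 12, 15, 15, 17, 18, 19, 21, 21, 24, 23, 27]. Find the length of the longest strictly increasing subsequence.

Track the smallest tail for each achievable length (strict):
11 → extends → [11]
13 → extends → [11, 13]
9 → replaces 11 → [9, 13]
12 → replaces 13 → [9, 12]
15 → extends → [9, 12, 15]
15 → already a tail → [9, 12, 15]
17 → extends → [9, 12, 15, 17]
18 → extends → [9, 12, 15, 17, 18]
19 → extends → [9, 12, 15, 17, 18, 19]
21 → extends → [9, 12, 15, 17, 18, 19, 21]
21 → already a tail → [9, 12, 15, 17, 18, 19, 21]
24 → extends → [9, 12, 15, 17, 18, 19, 21, 24]
23 → replaces 24 → [9, 12, 15, 17, 18, 19, 21, 23]
27 → extends → [9, 12, 15, 17, 18, 19, 21, 23, 27]
Nine tails, so the longest strictly increasing subsequence has length 9 (e.g. 11, 13, 15, 17, 18, 19, 21, 24, 27).

9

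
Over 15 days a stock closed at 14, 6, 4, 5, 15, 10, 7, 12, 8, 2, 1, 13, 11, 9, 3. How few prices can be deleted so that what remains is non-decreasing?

10

Fewest deletions = n − (longest non-decreasing subsequence).
Patience tails:
14 → extends → [14]
6 → replaces 14 → [6]
4 → replaces 6 → [4]
5 → extends → [4, 5]
15 → extends → [4, 5, 15]
10 → replaces 15 → [4, 5, 10]
7 → replaces 10 → [4, 5, 7]
12 → extends → [4, 5, 7, 12]
8 → replaces 12 → [4, 5, 7, 8]
2 → replaces 4 → [2, 5, 7, 8]
1 → replaces 2 → [1, 5, 7, 8]
13 → extends → [1, 5, 7, 8, 13]
11 → replaces 13 → [1, 5, 7, 8, 11]
9 → replaces 11 → [1, 5, 7, 8, 9]
3 → replaces 5 → [1, 3, 7, 8, 9]
Longest non-decreasing subsequence has length 5, so deletions = 15 − 5 = 10.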